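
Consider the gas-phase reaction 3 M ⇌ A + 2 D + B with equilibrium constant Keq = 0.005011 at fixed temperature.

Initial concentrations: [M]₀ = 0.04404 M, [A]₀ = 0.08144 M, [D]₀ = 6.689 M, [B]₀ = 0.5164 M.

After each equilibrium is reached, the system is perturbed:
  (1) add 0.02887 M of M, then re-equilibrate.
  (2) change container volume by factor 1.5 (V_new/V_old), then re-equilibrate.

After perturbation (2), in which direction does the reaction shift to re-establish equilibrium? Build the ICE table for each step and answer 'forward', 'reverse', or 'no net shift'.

Q₀ = 2.2029e+04 vs Keq = 0.005011 ⇒ Q>K, reverse
Step 1:
                   M          A          D          B
  I          0.04404    0.08144      6.689     0.5164
  C           0.2443   -0.08143    -0.1629   -0.08143
  E           0.2883 6.4845e-06      6.526      0.435
  solve Keq expr → x = -0.08143; check Q = 0.005011
Then add 0.02887 M of M.
Step 2:
                   M          A          D          B
  I           0.3172 6.4845e-06      6.526      0.435
  C       -6.4461e-06 2.1487e-06 4.2974e-06 2.1487e-06
  E           0.3172 8.6332e-06      6.526      0.435
  solve Keq expr → x = 2.1487e-06; check Q = 0.005011
Then change container volume by factor 1.5 (V_new/V_old).
Step 3:
                   M          A          D          B
  I           0.2115 5.7554e-06      4.351       0.29
  C       -8.6297e-06 2.8766e-06 5.7531e-06 2.8766e-06
  E           0.2115 8.6320e-06      4.351       0.29
  solve Keq expr → x = 2.8766e-06; check Q = 0.005011

Direction: forward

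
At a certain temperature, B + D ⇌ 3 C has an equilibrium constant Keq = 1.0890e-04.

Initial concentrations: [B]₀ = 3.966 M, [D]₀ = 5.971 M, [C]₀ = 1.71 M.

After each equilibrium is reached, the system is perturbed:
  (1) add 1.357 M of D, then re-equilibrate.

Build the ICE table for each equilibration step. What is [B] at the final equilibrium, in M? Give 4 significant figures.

Q₀ = 0.2111 vs Keq = 1.0890e-04 ⇒ Q>K, reverse
Step 1:
                  B         D         C
  init        3.966     5.971      1.71
  Δ           0.521     0.521    -1.563
  eq          4.487     6.492    0.1469
  solve Keq expr → x = -0.521; check Q = 1.0890e-04
Then add 1.357 M of D.
Step 2:
                  B         D         C
  init        4.487     7.849    0.1469
  Δ        -0.00318  -0.00318  0.009539
  eq          4.484     7.846    0.1565
  solve Keq expr → x = 0.00318; check Q = 1.0890e-04

[B]_eq = 4.484 M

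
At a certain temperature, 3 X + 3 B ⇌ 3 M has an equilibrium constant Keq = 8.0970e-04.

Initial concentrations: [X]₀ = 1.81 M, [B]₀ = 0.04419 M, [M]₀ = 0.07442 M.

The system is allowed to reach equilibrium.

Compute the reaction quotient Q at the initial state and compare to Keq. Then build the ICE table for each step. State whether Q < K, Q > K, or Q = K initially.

Q₀ = 0.8055 vs Keq = 8.0970e-04 ⇒ Q>K, reverse
Step 1:
                    X           B           M
  I              1.81     0.04419     0.07442
  C           0.05684     0.05684    -0.05684
  E             1.867       0.101     0.01758
  solve Keq expr → x = -0.01895; check Q = 8.0970e-04

Q₀ = 0.8055; Q > K (proceeds reverse)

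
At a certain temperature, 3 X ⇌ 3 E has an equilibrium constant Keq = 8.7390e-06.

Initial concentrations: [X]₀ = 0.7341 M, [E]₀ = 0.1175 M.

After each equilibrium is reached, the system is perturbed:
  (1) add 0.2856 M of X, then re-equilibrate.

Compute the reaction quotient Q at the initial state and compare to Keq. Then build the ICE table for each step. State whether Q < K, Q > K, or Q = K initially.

Q₀ = 0.004101; Q > K (proceeds reverse)

Q₀ = 0.004101 vs Keq = 8.7390e-06 ⇒ Q>K, reverse
Step 1:
                   X          E
  init        0.7341     0.1175
  Δ           0.1003    -0.1003
  eq          0.8344    0.01719
  solve Keq expr → x = -0.03344; check Q = 8.7390e-06
Then add 0.2856 M of X.
Step 2:
                   X          E
  init          1.12    0.01719
  Δ        -0.005764   0.005764
  eq           1.114    0.02295
  solve Keq expr → x = 0.001921; check Q = 8.7390e-06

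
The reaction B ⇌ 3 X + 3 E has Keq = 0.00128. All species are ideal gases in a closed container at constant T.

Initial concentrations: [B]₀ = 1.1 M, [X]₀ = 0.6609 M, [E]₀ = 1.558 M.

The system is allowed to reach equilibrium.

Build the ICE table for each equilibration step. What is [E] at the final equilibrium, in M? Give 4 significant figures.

[E]_eq = 1.013 M

Q₀ = 0.9925 vs Keq = 0.00128 ⇒ Q>K, reverse
Step 1:
                   B          X          E
  Initial        1.1     0.6609      1.558
  Change      0.1815    -0.5445    -0.5445
  Equil        1.282     0.1164      1.013
  solve Keq expr → x = -0.1815; check Q = 0.00128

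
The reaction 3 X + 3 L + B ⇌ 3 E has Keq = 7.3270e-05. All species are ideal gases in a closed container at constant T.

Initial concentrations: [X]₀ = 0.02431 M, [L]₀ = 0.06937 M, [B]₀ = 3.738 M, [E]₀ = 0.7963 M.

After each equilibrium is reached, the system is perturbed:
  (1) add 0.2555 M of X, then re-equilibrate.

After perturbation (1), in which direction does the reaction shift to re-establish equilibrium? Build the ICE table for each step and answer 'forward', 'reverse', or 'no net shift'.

Direction: forward

Q₀ = 2.8166e+07 vs Keq = 7.3270e-05 ⇒ Q>K, reverse
Step 1:
                    X           L           B           E
  Initial     0.02431     0.06937       3.738      0.7963
  Change       0.7538      0.7538      0.2513     -0.7538
  Equil        0.7781      0.8232       3.989     0.04251
  solve Keq expr → x = -0.2513; check Q = 7.3270e-05
Then add 0.2555 M of X.
Step 2:
                    X           L           B           E
  Initial       1.034      0.8232       3.989     0.04251
  Change     -0.01242    -0.01242    -0.00414     0.01242
  Equil         1.021      0.8107       3.985     0.05493
  solve Keq expr → x = 0.00414; check Q = 7.3270e-05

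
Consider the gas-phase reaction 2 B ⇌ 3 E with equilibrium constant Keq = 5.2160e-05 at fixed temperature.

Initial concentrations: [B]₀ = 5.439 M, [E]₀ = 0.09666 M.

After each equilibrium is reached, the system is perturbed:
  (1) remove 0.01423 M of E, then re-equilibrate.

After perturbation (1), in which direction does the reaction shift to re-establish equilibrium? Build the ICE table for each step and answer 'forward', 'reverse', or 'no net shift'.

Q₀ = 3.0528e-05 vs Keq = 5.2160e-05 ⇒ Q<K, forward
Step 1:
                    B           E
  I             5.439     0.09666
  C          -0.01248     0.01872
  E             5.427      0.1154
  solve Keq expr → x = 0.00624; check Q = 5.2160e-05
Then remove 0.01423 M of E.
Step 2:
                    B           E
  I             5.427      0.1011
  C         -0.009398      0.0141
  E             5.417      0.1152
  solve Keq expr → x = 0.004699; check Q = 5.2160e-05

Direction: forward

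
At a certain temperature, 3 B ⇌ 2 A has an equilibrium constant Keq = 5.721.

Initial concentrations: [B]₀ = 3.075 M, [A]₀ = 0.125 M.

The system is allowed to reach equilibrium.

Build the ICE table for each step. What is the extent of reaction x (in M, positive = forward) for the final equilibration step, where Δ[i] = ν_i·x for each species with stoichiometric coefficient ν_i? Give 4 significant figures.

Q₀ = 5.3738e-04 vs Keq = 5.721 ⇒ Q<K, forward
Step 1:
                    B           A
  Initial       3.075       0.125
  Change       -2.293       1.529
  Equil        0.7819       1.654
  solve Keq expr → x = 0.7644; check Q = 5.721

x = 0.7644 M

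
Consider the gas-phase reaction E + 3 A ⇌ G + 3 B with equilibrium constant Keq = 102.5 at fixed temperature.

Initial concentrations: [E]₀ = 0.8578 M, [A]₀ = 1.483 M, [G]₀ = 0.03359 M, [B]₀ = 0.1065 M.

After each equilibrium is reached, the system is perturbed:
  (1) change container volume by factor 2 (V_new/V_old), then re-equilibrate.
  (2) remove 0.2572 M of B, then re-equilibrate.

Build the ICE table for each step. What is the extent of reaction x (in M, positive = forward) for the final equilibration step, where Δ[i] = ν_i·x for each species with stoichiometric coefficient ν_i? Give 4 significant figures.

x = 0.01383 M

Q₀ = 1.4503e-05 vs Keq = 102.5 ⇒ Q<K, forward
Step 1:
                   E          A          G          B
  init        0.8578      1.483    0.03359     0.1065
  Δ          -0.4022     -1.207     0.4022      1.207
  eq          0.4556     0.2764     0.4358      1.313
  solve Keq expr → x = 0.4022; check Q = 102.5
Then change container volume by factor 2 (V_new/V_old).
Step 2:
                   E          A          G          B
  init        0.2278     0.1382     0.2179     0.6565
  Δ                0          0          0          0
  eq          0.2278     0.1382     0.2179     0.6565
  solve Keq expr → x = 0; check Q = 102.5
Then remove 0.2572 M of B.
Step 3:
                   E          A          G          B
  init        0.2278     0.1382     0.2179     0.3993
  Δ         -0.01383   -0.04149    0.01383    0.04149
  eq           0.214    0.09673     0.2317     0.4408
  solve Keq expr → x = 0.01383; check Q = 102.5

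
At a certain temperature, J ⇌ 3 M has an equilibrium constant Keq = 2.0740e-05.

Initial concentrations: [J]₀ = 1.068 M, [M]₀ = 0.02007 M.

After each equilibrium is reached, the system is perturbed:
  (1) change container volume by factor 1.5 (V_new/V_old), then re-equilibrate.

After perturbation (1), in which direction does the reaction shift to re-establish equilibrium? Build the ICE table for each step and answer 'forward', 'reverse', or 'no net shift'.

Direction: forward

Q₀ = 7.5696e-06 vs Keq = 2.0740e-05 ⇒ Q<K, forward
Step 1:
                    J           M
  I             1.068     0.02007
  C         -0.002664    0.007991
  E             1.065     0.02806
  solve Keq expr → x = 0.002664; check Q = 2.0740e-05
Then change container volume by factor 1.5 (V_new/V_old).
Step 2:
                    J           M
  I            0.7102     0.01871
  C         -0.001928    0.005784
  E            0.7083     0.02449
  solve Keq expr → x = 0.001928; check Q = 2.0740e-05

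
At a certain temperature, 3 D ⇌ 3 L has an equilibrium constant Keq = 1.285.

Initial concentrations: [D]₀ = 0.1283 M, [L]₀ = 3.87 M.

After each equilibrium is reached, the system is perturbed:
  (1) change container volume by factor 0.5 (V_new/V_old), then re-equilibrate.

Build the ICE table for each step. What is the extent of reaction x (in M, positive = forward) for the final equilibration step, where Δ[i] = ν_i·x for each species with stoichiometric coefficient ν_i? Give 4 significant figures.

Q₀ = 2.7444e+04 vs Keq = 1.285 ⇒ Q>K, reverse
Step 1:
                   D          L
  I           0.1283       3.87
  C            1.787     -1.787
  E            1.916      2.083
  solve Keq expr → x = -0.5958; check Q = 1.285
Then change container volume by factor 0.5 (V_new/V_old).
Step 2:
                   D          L
  I            3.831      4.165
  C                0          0
  E            3.831      4.165
  solve Keq expr → x = 0; check Q = 1.285

x = 0 M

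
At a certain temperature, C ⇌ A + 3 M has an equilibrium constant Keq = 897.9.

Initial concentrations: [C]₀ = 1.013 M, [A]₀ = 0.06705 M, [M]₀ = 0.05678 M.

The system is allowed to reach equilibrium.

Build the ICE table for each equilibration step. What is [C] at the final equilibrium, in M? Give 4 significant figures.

[C]_eq = 0.03156 M

Q₀ = 1.2116e-05 vs Keq = 897.9 ⇒ Q<K, forward
Step 1:
                   C          A          M
  Initial      1.013    0.06705    0.05678
  Change     -0.9814     0.9814      2.944
  Equil      0.03156      1.048      3.001
  solve Keq expr → x = 0.9814; check Q = 897.9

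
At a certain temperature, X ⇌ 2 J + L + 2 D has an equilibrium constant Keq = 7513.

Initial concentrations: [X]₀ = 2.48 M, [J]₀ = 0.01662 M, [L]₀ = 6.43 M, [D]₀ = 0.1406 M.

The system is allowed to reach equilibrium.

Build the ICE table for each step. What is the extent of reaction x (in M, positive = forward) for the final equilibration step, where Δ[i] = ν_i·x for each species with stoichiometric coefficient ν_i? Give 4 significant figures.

Q₀ = 1.4158e-05 vs Keq = 7513 ⇒ Q<K, forward
Step 1:
                   X          J          L          D
  Initial       2.48    0.01662       6.43     0.1406
  Change        -2.1        4.2        2.1        4.2
  Equil       0.3802      4.216       8.53       4.34
  solve Keq expr → x = 2.1; check Q = 7513

x = 2.1 M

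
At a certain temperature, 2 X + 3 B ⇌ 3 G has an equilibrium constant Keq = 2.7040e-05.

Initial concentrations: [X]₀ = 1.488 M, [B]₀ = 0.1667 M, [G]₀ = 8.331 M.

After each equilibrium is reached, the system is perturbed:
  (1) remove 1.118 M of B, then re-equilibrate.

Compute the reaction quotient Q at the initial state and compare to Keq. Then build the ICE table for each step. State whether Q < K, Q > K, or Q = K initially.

Q₀ = 5.6374e+04 vs Keq = 2.7040e-05 ⇒ Q>K, reverse
Step 1:
                  X         B         G
  I           1.488    0.1667     8.331
  C           5.018     7.526    -7.526
  E           6.506     7.693    0.8047
  solve Keq expr → x = -2.509; check Q = 2.7040e-05
Then remove 1.118 M of B.
Step 2:
                  X         B         G
  I           6.506     6.575    0.8047
  C         0.06766    0.1015   -0.1015
  E           6.573     6.677    0.7032
  solve Keq expr → x = -0.03383; check Q = 2.7040e-05

Q₀ = 5.6374e+04; Q > K (proceeds reverse)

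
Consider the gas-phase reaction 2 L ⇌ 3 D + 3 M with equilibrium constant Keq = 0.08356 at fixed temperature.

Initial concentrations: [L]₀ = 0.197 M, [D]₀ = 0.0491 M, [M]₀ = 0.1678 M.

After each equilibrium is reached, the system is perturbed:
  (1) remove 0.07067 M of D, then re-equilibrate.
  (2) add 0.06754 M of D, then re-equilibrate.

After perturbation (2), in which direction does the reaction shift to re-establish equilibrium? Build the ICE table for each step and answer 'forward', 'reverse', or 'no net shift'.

Q₀ = 1.4411e-05 vs Keq = 0.08356 ⇒ Q<K, forward
Step 1:
                    L           D           M
  init          0.197      0.0491      0.1678
  Δ           -0.1196      0.1795      0.1795
  eq          0.07736      0.2286      0.3473
  solve Keq expr → x = 0.05982; check Q = 0.08356
Then remove 0.07067 M of D.
Step 2:
                    L           D           M
  init        0.07736      0.1579      0.3473
  Δ          -0.01631     0.02446     0.02446
  eq          0.06105      0.1824      0.3717
  solve Keq expr → x = 0.008153; check Q = 0.08356
Then add 0.06754 M of D.
Step 3:
                    L           D           M
  init        0.06105      0.2499      0.3717
  Δ            0.0156     -0.0234     -0.0234
  eq          0.07665      0.2265      0.3483
  solve Keq expr → x = -0.007801; check Q = 0.08356

Direction: reverse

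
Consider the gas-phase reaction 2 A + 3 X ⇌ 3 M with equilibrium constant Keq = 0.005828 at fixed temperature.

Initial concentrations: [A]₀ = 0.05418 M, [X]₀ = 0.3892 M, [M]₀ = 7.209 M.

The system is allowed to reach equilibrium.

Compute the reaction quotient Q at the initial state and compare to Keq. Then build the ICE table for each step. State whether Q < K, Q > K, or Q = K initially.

Q₀ = 2.1649e+06; Q > K (proceeds reverse)

Q₀ = 2.1649e+06 vs Keq = 0.005828 ⇒ Q>K, reverse
Step 1:
                   A          X          M
  Initial    0.05418     0.3892      7.209
  Change       3.342      5.013     -5.013
  Equil        3.396      5.402      2.196
  solve Keq expr → x = -1.671; check Q = 0.005828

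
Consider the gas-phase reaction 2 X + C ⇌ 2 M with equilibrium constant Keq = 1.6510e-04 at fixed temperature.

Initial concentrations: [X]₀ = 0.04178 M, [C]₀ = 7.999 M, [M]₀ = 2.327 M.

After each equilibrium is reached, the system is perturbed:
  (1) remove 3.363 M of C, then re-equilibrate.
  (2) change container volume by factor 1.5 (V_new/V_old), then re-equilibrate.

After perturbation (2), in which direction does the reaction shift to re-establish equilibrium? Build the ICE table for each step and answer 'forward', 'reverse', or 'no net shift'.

Direction: reverse

Q₀ = 387.8 vs Keq = 1.6510e-04 ⇒ Q>K, reverse
Step 1:
                   X          C          M
  Initial    0.04178      7.999      2.327
  Change       2.239      1.119     -2.239
  Equil         2.28      9.118    0.08848
  solve Keq expr → x = -1.119; check Q = 1.6510e-04
Then remove 3.363 M of C.
Step 2:
                   X          C          M
  Initial       2.28      5.755    0.08848
  Change     0.01759   0.008794   -0.01759
  Equil        2.298      5.764    0.07089
  solve Keq expr → x = -0.008794; check Q = 1.6510e-04
Then change container volume by factor 1.5 (V_new/V_old).
Step 3:
                   X          C          M
  Initial      1.532      3.843    0.04726
  Change    0.008438   0.004219  -0.008438
  Equil         1.54      3.847    0.03882
  solve Keq expr → x = -0.004219; check Q = 1.6510e-04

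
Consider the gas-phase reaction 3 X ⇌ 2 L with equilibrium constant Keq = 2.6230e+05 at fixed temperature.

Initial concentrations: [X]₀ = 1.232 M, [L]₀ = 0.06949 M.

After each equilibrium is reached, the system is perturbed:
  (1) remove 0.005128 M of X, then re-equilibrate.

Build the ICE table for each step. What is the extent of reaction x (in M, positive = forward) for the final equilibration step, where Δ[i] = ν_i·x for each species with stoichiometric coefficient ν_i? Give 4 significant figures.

Q₀ = 0.002582 vs Keq = 2.6230e+05 ⇒ Q<K, forward
Step 1:
                  X         L
  init        1.232   0.06949
  Δ          -1.218    0.8118
  eq        0.01436    0.8813
  solve Keq expr → x = 0.4059; check Q = 2.6230e+05
Then remove 0.005128 M of X.
Step 2:
                  X         L
  init     0.009231    0.8813
  Δ        0.005091 -0.003394
  eq        0.01432    0.8779
  solve Keq expr → x = -0.001697; check Q = 2.6230e+05

x = -0.001697 M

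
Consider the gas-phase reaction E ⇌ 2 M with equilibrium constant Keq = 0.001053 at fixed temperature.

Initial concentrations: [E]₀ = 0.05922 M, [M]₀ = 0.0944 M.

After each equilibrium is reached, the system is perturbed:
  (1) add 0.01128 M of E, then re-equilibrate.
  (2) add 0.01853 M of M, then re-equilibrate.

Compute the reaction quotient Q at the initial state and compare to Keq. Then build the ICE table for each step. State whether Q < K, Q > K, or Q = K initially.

Q₀ = 0.1505; Q > K (proceeds reverse)

Q₀ = 0.1505 vs Keq = 0.001053 ⇒ Q>K, reverse
Step 1:
                   E          M
  Initial    0.05922     0.0944
  Change     0.04204   -0.08407
  Equil       0.1013    0.01033
  solve Keq expr → x = -0.04204; check Q = 0.001053
Then add 0.01128 M of E.
Step 2:
                   E          M
  Initial     0.1125    0.01033
  Change  -2.7337e-04 5.4674e-04
  Equil       0.1123    0.01087
  solve Keq expr → x = 2.7337e-04; check Q = 0.001053
Then add 0.01853 M of M.
Step 3:
                   E          M
  Initial     0.1123     0.0294
  Change     0.00905    -0.0181
  Equil       0.1213     0.0113
  solve Keq expr → x = -0.00905; check Q = 0.001053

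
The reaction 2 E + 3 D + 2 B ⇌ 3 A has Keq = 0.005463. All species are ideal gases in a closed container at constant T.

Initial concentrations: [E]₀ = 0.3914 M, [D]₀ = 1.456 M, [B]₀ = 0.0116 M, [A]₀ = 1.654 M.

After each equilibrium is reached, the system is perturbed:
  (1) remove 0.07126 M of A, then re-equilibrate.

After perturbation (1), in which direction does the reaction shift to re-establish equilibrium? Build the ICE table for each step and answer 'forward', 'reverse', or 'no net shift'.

Q₀ = 7.1116e+04 vs Keq = 0.005463 ⇒ Q>K, reverse
Step 1:
                  E         D         B         A
  init       0.3914     1.456    0.0116     1.654
  Δ          0.7986     1.198    0.7986    -1.198
  eq           1.19     2.654    0.8102    0.4561
  solve Keq expr → x = -0.3993; check Q = 0.005463
Then remove 0.07126 M of A.
Step 2:
                  E         D         B         A
  init         1.19     2.654    0.8102    0.3849
  Δ           -0.03    -0.045     -0.03     0.045
  eq           1.16     2.609    0.7802    0.4299
  solve Keq expr → x = 0.015; check Q = 0.005463

Direction: forward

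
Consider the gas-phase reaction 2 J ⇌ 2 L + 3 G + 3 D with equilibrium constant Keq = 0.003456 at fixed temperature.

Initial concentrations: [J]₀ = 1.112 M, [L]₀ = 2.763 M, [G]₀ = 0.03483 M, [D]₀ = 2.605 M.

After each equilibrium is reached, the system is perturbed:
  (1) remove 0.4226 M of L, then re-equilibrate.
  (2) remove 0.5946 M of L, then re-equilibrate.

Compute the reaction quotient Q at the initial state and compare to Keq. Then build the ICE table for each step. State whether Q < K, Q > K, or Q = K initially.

Q₀ = 0.004611; Q > K (proceeds reverse)

Q₀ = 0.004611 vs Keq = 0.003456 ⇒ Q>K, reverse
Step 1:
                  J         L         G         D
  Initial     1.112     2.763   0.03483     2.605
  Change   0.002067 -0.002067   -0.0031   -0.0031
  Equil       1.114     2.761   0.03173     2.602
  solve Keq expr → x = -0.001033; check Q = 0.003456
Then remove 0.4226 M of L.
Step 2:
                  J         L         G         D
  Initial     1.114     2.338   0.03173     2.602
  Change  -0.002395  0.002395  0.003592  0.003592
  Equil       1.112     2.341   0.03532     2.605
  solve Keq expr → x = 0.001197; check Q = 0.003456
Then remove 0.5946 M of L.
Step 3:
                  J         L         G         D
  Initial     1.112     1.746   0.03532     2.605
  Change  -0.004865  0.004865  0.007297  0.007297
  Equil       1.107     1.751   0.04262     2.613
  solve Keq expr → x = 0.002432; check Q = 0.003456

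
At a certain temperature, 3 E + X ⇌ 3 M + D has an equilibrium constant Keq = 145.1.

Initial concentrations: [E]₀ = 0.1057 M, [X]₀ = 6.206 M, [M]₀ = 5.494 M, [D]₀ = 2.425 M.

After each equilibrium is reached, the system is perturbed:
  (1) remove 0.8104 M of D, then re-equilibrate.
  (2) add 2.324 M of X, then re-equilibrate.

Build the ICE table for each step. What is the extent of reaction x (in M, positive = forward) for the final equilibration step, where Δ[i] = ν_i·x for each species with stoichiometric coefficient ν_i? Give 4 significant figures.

Q₀ = 5.4871e+04 vs Keq = 145.1 ⇒ Q>K, reverse
Step 1:
                  E         X         M         D
  Initial    0.1057     6.206     5.494     2.425
  Change     0.5567    0.1856   -0.5567   -0.1856
  Equil      0.6624     6.392     4.937     2.239
  solve Keq expr → x = -0.1856; check Q = 145.1
Then remove 0.8104 M of D.
Step 2:
                  E         X         M         D
  Initial    0.6624     6.392     4.937     1.429
  Change    -0.0787  -0.02623    0.0787   0.02623
  Equil      0.5837     6.365     5.016     1.455
  solve Keq expr → x = 0.02623; check Q = 145.1
Then add 2.324 M of X.
Step 3:
                  E         X         M         D
  Initial    0.5837     8.689     5.016     1.455
  Change   -0.04992  -0.01664   0.04992   0.01664
  Equil      0.5338     8.673     5.066     1.472
  solve Keq expr → x = 0.01664; check Q = 145.1

x = 0.01664 M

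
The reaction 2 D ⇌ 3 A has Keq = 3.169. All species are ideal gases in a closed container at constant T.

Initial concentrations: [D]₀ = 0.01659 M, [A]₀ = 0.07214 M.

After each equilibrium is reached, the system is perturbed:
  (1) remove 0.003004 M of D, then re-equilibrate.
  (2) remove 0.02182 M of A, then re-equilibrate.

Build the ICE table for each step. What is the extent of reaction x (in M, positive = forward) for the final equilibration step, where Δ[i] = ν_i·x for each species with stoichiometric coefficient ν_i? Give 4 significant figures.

Q₀ = 1.364 vs Keq = 3.169 ⇒ Q<K, forward
Step 1:
                  D         A
  init      0.01659   0.07214
  Δ       -0.004236  0.006354
  eq        0.01235   0.07849
  solve Keq expr → x = 0.002118; check Q = 3.169
Then remove 0.003004 M of D.
Step 2:
                  D         A
  init      0.00935   0.07849
  Δ        0.002225 -0.003337
  eq        0.01157   0.07516
  solve Keq expr → x = -0.001112; check Q = 3.169
Then remove 0.02182 M of A.
Step 3:
                  D         A
  init      0.01157   0.05334
  Δ       -0.003583  0.005374
  eq       0.007991   0.05871
  solve Keq expr → x = 0.001791; check Q = 3.169

x = 0.001791 M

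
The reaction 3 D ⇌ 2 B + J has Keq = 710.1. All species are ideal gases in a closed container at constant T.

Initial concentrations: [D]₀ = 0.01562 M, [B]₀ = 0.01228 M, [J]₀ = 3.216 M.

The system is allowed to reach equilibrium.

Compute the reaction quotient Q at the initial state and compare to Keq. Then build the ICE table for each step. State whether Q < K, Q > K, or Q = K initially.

Q₀ = 127.3; Q < K (proceeds forward)

Q₀ = 127.3 vs Keq = 710.1 ⇒ Q<K, forward
Step 1:
                  D         B         J
  Initial   0.01562   0.01228     3.216
  Change  -0.005218  0.003479  0.001739
  Equil      0.0104   0.01576     3.218
  solve Keq expr → x = 0.001739; check Q = 710.1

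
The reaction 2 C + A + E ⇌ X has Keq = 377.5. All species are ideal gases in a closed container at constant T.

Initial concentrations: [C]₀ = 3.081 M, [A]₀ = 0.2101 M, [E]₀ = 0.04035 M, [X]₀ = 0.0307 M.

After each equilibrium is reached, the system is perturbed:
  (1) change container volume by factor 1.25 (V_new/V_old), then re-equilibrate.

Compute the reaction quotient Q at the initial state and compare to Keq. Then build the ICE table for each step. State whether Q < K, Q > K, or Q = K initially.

Q₀ = 0.3815 vs Keq = 377.5 ⇒ Q<K, forward
Step 1:
                   C          A          E          X
  Initial      3.081     0.2101    0.04035     0.0307
  Change    -0.08045   -0.04023   -0.04023    0.04023
  Equil        3.001     0.1699 1.2285e-04    0.07093
  solve Keq expr → x = 0.04023; check Q = 377.5
Then change container volume by factor 1.25 (V_new/V_old).
Step 2:
                   C          A          E          X
  Initial        2.4     0.1359 9.8279e-05    0.05674
  Change  1.8639e-04 9.3196e-05 9.3196e-05 -9.3196e-05
  Equil        2.401      0.136 1.9147e-04    0.05665
  solve Keq expr → x = -9.3196e-05; check Q = 377.5

Q₀ = 0.3815; Q < K (proceeds forward)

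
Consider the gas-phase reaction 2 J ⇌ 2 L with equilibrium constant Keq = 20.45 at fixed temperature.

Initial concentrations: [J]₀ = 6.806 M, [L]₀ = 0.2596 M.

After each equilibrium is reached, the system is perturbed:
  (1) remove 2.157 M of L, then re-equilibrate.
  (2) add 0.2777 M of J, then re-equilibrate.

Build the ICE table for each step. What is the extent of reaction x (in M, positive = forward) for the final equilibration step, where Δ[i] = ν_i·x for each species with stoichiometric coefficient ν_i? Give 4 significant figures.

Q₀ = 0.001455 vs Keq = 20.45 ⇒ Q<K, forward
Step 1:
                    J           L
  I             6.806      0.2596
  C            -5.527       5.527
  E             1.279       5.786
  solve Keq expr → x = 2.763; check Q = 20.45
Then remove 2.157 M of L.
Step 2:
                    J           L
  I             1.279       3.629
  C           -0.3906      0.3906
  E            0.8889        4.02
  solve Keq expr → x = 0.1953; check Q = 20.45
Then add 0.2777 M of J.
Step 3:
                    J           L
  I             1.167        4.02
  C           -0.2274      0.2274
  E            0.9392       4.247
  solve Keq expr → x = 0.1137; check Q = 20.45

x = 0.1137 M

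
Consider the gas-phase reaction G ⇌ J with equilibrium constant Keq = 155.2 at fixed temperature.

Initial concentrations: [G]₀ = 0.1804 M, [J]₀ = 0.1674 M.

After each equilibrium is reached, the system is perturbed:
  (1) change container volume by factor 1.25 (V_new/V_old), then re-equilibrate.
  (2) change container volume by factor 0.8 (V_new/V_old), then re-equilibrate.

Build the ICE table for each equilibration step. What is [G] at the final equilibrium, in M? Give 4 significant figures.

Q₀ = 0.9279 vs Keq = 155.2 ⇒ Q<K, forward
Step 1:
                   G          J
  init        0.1804     0.1674
  Δ          -0.1782     0.1782
  eq        0.002227     0.3456
  solve Keq expr → x = 0.1782; check Q = 155.2
Then change container volume by factor 1.25 (V_new/V_old).
Step 2:
                   G          J
  init      0.001781     0.2765
  Δ                0          0
  eq        0.001781     0.2765
  solve Keq expr → x = 0; check Q = 155.2
Then change container volume by factor 0.8 (V_new/V_old).
Step 3:
                   G          J
  init      0.002227     0.3456
  Δ                0          0
  eq        0.002227     0.3456
  solve Keq expr → x = 0; check Q = 155.2

[G]_eq = 0.002227 M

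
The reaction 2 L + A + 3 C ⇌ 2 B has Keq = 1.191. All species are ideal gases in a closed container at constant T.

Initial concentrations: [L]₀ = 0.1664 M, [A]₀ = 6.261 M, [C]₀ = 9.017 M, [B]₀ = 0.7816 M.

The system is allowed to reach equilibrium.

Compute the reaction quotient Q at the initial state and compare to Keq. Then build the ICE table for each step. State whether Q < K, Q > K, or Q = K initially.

Q₀ = 0.004807 vs Keq = 1.191 ⇒ Q<K, forward
Step 1:
                  L         A         C         B
  init       0.1664     6.261     9.017    0.7816
  Δ         -0.1532  -0.07659   -0.2298    0.1532
  eq        0.01322     6.184     8.787    0.9348
  solve Keq expr → x = 0.07659; check Q = 1.191

Q₀ = 0.004807; Q < K (proceeds forward)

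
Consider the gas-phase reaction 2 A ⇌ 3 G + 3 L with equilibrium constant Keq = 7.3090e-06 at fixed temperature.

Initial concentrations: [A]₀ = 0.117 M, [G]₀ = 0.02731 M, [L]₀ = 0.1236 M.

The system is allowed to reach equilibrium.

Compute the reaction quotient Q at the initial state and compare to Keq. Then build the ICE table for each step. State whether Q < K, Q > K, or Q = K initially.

Q₀ = 2.8096e-06; Q < K (proceeds forward)

Q₀ = 2.8096e-06 vs Keq = 7.3090e-06 ⇒ Q<K, forward
Step 1:
                  A         G         L
  I           0.117   0.02731    0.1236
  C       -0.004802  0.007204  0.007204
  E          0.1122   0.03451    0.1308
  solve Keq expr → x = 0.002401; check Q = 7.3090e-06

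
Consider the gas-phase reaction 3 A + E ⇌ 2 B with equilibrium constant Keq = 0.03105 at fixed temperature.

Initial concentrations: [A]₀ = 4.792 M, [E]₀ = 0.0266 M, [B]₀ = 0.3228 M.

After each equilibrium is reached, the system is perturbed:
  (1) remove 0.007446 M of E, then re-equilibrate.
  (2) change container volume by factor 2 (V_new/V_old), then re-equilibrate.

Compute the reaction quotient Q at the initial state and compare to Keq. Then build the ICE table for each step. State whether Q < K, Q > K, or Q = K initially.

Q₀ = 0.0356; Q > K (proceeds reverse)

Q₀ = 0.0356 vs Keq = 0.03105 ⇒ Q>K, reverse
Step 1:
                   A          E          B
  I            4.792     0.0266     0.3228
  C         0.008176   0.002725  -0.005451
  E              4.8    0.02933     0.3173
  solve Keq expr → x = -0.002725; check Q = 0.03105
Then remove 0.007446 M of E.
Step 2:
                   A          E          B
  I              4.8    0.02188     0.3173
  C          0.01579   0.005264   -0.01053
  E            4.816    0.02714     0.3068
  solve Keq expr → x = -0.005264; check Q = 0.03105
Then change container volume by factor 2 (V_new/V_old).
Step 3:
                   A          E          B
  I            2.408    0.01357     0.1534
  C          0.05144    0.01715   -0.03429
  E            2.459    0.03072     0.1191
  solve Keq expr → x = -0.01715; check Q = 0.03105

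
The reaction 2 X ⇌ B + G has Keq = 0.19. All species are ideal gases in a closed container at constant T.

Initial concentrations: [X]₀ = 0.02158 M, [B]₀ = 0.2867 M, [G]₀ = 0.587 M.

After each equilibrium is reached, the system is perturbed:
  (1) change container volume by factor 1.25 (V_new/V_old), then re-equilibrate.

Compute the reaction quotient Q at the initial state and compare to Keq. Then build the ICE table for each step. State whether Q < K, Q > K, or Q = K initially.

Q₀ = 361.4; Q > K (proceeds reverse)

Q₀ = 361.4 vs Keq = 0.19 ⇒ Q>K, reverse
Step 1:
                    X           B           G
  Initial     0.02158      0.2867       0.587
  Change       0.3995     -0.1997     -0.1997
  Equil         0.421     0.08697      0.3873
  solve Keq expr → x = -0.1997; check Q = 0.19
Then change container volume by factor 1.25 (V_new/V_old).
Step 2:
                    X           B           G
  Initial      0.3368     0.06958      0.3098
  Change            0           0           0
  Equil        0.3368     0.06958      0.3098
  solve Keq expr → x = 0; check Q = 0.19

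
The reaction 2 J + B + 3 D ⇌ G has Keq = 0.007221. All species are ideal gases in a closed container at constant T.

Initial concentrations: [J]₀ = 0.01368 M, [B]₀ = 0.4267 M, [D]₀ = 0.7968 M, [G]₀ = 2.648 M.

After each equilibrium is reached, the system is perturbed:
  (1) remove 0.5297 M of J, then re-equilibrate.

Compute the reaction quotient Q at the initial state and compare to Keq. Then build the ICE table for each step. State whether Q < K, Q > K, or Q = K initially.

Q₀ = 6.5550e+04 vs Keq = 0.007221 ⇒ Q>K, reverse
Step 1:
                    J           B           D           G
  init        0.01368      0.4267      0.7968       2.648
  Δ             1.887      0.9434        2.83     -0.9434
  eq              1.9        1.37       3.627       1.705
  solve Keq expr → x = -0.9434; check Q = 0.007221
Then remove 0.5297 M of J.
Step 2:
                    J           B           D           G
  init          1.371        1.37       3.627       1.705
  Δ            0.2038      0.1019      0.3058     -0.1019
  eq            1.575       1.472       3.933       1.603
  solve Keq expr → x = -0.1019; check Q = 0.007221

Q₀ = 6.5550e+04; Q > K (proceeds reverse)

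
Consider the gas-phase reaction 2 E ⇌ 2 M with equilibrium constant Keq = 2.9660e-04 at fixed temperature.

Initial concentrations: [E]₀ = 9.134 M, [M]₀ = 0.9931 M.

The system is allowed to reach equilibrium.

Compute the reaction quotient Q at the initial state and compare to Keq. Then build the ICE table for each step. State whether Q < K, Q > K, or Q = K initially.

Q₀ = 0.01182 vs Keq = 2.9660e-04 ⇒ Q>K, reverse
Step 1:
                  E         M
  init        9.134    0.9931
  Δ          0.8216   -0.8216
  eq          9.956    0.1715
  solve Keq expr → x = -0.4108; check Q = 2.9660e-04

Q₀ = 0.01182; Q > K (proceeds reverse)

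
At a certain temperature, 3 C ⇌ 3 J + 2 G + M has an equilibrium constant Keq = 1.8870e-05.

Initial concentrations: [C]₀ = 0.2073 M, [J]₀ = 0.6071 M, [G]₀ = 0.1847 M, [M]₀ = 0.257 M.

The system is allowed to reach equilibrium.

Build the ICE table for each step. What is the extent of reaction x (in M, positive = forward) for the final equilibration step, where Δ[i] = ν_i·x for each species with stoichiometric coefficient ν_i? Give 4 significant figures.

Q₀ = 0.2202 vs Keq = 1.8870e-05 ⇒ Q>K, reverse
Step 1:
                   C          J          G          M
  I           0.2073     0.6071     0.1847      0.257
  C           0.2537    -0.2537    -0.1691   -0.08456
  E            0.461     0.3534    0.01558     0.1724
  solve Keq expr → x = -0.08456; check Q = 1.8870e-05

x = -0.08456 M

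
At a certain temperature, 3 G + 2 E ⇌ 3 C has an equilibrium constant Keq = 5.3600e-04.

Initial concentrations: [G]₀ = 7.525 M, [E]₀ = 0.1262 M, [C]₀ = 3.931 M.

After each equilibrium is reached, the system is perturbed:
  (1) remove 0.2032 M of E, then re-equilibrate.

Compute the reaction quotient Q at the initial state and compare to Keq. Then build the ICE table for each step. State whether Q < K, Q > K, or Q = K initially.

Q₀ = 8.951; Q > K (proceeds reverse)

Q₀ = 8.951 vs Keq = 5.3600e-04 ⇒ Q>K, reverse
Step 1:
                  G         E         C
  I           7.525    0.1262     3.931
  C           2.661     1.774    -2.661
  E           10.19       1.9      1.27
  solve Keq expr → x = -0.8871; check Q = 5.3600e-04
Then remove 0.2032 M of E.
Step 2:
                  G         E         C
  I           10.19     1.697      1.27
  C         0.06471   0.04314  -0.06471
  E           10.25      1.74     1.205
  solve Keq expr → x = -0.02157; check Q = 5.3600e-04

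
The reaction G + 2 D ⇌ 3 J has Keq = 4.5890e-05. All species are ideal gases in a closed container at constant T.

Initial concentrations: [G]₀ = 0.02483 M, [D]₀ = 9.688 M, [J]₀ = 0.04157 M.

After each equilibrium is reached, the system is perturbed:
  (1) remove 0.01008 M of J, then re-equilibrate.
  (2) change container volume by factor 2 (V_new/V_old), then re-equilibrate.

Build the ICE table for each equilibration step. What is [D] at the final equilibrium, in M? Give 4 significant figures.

Q₀ = 3.0824e-05 vs Keq = 4.5890e-05 ⇒ Q<K, forward
Step 1:
                    G           D           J
  init        0.02483       9.688     0.04157
  Δ         -0.001612   -0.003224    0.004836
  eq          0.02322       9.685     0.04641
  solve Keq expr → x = 0.001612; check Q = 4.5890e-05
Then remove 0.01008 M of J.
Step 2:
                    G           D           J
  init        0.02322       9.685     0.03633
  Δ         -0.002724   -0.005448    0.008172
  eq          0.02049       9.679      0.0445
  solve Keq expr → x = 0.002724; check Q = 4.5890e-05
Then change container volume by factor 2 (V_new/V_old).
Step 3:
                    G           D           J
  init        0.01025        4.84     0.02225
  Δ                 0           0           0
  eq          0.01025        4.84     0.02225
  solve Keq expr → x = 0; check Q = 4.5890e-05

[D]_eq = 4.84 M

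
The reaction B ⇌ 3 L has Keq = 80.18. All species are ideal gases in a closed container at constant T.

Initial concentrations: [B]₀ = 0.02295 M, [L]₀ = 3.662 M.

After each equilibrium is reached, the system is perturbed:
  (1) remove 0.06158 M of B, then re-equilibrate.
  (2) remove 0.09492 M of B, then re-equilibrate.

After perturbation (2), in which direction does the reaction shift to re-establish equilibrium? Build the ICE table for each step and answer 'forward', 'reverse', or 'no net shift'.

Direction: reverse

Q₀ = 2140 vs Keq = 80.18 ⇒ Q>K, reverse
Step 1:
                  B         L
  init      0.02295     3.662
  Δ          0.2681   -0.8043
  eq         0.2911     2.858
  solve Keq expr → x = -0.2681; check Q = 80.18
Then remove 0.06158 M of B.
Step 2:
                  B         L
  init       0.2295     2.858
  Δ         0.03266  -0.09797
  eq         0.2621      2.76
  solve Keq expr → x = -0.03266; check Q = 80.18
Then remove 0.09492 M of B.
Step 3:
                  B         L
  init       0.1672      2.76
  Δ         0.05253   -0.1576
  eq         0.2197     2.602
  solve Keq expr → x = -0.05253; check Q = 80.18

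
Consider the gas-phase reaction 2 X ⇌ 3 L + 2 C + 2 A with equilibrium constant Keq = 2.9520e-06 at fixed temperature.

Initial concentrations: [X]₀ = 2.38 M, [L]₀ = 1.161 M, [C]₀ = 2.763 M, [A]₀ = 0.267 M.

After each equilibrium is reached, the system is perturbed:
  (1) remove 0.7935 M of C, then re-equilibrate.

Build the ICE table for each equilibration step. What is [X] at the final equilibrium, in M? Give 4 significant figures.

[X]_eq = 2.643 M

Q₀ = 0.1504 vs Keq = 2.9520e-06 ⇒ Q>K, reverse
Step 1:
                   X          L          C          A
  Initial       2.38      1.161      2.763      0.267
  Change      0.2643    -0.3964    -0.2643    -0.2643
  Equil        2.644     0.7646      2.499    0.00272
  solve Keq expr → x = -0.1321; check Q = 2.9520e-06
Then remove 0.7935 M of C.
Step 2:
                   X          L          C          A
  Initial      2.644     0.7646      1.705    0.00272
  Change   -0.001246   0.001869   0.001246   0.001246
  Equil        2.643     0.7664      1.706   0.003966
  solve Keq expr → x = 6.2311e-04; check Q = 2.9520e-06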